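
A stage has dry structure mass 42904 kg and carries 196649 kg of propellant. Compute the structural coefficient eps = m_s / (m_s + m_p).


eps = 42904 / (42904 + 196649) = 0.1791

0.1791


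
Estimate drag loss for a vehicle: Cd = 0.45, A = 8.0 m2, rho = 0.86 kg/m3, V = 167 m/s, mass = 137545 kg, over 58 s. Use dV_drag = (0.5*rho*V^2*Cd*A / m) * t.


D = 0.5 * 0.86 * 167^2 * 0.45 * 8.0 = 43172.17 N
a = 43172.17 / 137545 = 0.3139 m/s2
dV = 0.3139 * 58 = 18.2 m/s

18.2 m/s


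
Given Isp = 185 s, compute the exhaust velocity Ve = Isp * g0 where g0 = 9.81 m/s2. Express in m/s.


Ve = Isp * g0 = 185 * 9.81 = 1814.9 m/s

1814.9 m/s


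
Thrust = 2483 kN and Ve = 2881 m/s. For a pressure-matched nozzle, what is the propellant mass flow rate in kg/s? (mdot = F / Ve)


mdot = F / Ve = 2483000 / 2881 = 861.9 kg/s

861.9 kg/s


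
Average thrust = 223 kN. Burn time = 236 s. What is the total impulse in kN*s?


It = 223 * 236 = 52628 kN*s

52628 kN*s


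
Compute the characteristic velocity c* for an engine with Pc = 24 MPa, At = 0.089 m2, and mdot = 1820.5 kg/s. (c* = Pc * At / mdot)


c* = 24e6 * 0.089 / 1820.5 = 1173 m/s

1173 m/s


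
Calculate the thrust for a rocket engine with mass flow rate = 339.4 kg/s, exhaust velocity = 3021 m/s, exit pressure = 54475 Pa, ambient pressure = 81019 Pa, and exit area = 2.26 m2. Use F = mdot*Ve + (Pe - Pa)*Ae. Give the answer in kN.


F = 339.4 * 3021 + (54475 - 81019) * 2.26 = 965338.0 N = 965.3 kN

965.3 kN


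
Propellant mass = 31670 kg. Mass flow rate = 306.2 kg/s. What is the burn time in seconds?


tb = 31670 / 306.2 = 103.4 s

103.4 s


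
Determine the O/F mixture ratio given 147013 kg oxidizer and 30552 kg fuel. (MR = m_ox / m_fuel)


MR = 147013 / 30552 = 4.81

4.81


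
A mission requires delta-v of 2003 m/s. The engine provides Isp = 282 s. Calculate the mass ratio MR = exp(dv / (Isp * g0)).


Ve = 282 * 9.81 = 2766.42 m/s
MR = exp(2003 / 2766.42) = 2.063

2.063


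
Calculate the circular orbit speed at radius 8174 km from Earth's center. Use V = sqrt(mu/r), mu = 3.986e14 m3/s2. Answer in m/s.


V = sqrt(3.986e14 / 8174000) = 6983 m/s

6983 m/s


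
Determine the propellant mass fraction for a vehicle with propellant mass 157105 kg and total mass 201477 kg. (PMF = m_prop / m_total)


PMF = 157105 / 201477 = 0.78

0.78


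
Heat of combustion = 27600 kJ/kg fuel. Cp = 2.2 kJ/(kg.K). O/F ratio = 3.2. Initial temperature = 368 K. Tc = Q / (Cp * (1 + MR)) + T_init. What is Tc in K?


Tc = 27600 / (2.2 * (1 + 3.2)) + 368 = 3355 K

3355 K


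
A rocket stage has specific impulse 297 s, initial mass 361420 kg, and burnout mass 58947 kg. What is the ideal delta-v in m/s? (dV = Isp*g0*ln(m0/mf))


Ve = 297 * 9.81 = 2913.57 m/s
dV = 2913.57 * ln(361420/58947) = 5283 m/s

5283 m/s


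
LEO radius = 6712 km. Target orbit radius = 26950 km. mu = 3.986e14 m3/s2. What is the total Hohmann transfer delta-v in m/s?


V1 = sqrt(mu/r1) = 7706.24 m/s
dV1 = V1*(sqrt(2*r2/(r1+r2)) - 1) = 2045.16 m/s
V2 = sqrt(mu/r2) = 3845.82 m/s
dV2 = V2*(1 - sqrt(2*r1/(r1+r2))) = 1417.2 m/s
Total dV = 3462 m/s

3462 m/s


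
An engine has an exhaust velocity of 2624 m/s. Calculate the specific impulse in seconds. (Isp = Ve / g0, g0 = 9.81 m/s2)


Isp = Ve / g0 = 2624 / 9.81 = 267.5 s

267.5 s


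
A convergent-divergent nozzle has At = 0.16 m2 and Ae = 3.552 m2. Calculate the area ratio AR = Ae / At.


AR = 3.552 / 0.16 = 22.2

22.2


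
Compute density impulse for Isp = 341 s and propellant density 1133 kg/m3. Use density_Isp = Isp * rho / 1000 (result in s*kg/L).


rho*Isp = 341 * 1133 / 1000 = 386 s*kg/L

386 s*kg/L


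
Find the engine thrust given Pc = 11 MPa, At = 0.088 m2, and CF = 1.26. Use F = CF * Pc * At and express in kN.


F = 1.26 * 11e6 * 0.088 = 1.2197e+06 N = 1219.7 kN

1219.7 kN


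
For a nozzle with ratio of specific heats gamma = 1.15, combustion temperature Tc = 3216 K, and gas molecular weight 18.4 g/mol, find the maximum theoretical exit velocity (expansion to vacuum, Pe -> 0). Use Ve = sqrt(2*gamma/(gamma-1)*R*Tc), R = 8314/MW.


R = 8314 / 18.4 = 451.85 J/(kg.K)
Ve = sqrt(2 * 1.15 / (1.15 - 1) * 451.85 * 3216) = 4720 m/s

4720 m/s


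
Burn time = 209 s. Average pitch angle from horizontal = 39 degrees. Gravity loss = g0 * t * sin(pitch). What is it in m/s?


GL = 9.81 * 209 * sin(39 deg) = 1290 m/s

1290 m/s


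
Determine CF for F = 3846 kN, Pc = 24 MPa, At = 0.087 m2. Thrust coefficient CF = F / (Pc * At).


CF = 3846000 / (24e6 * 0.087) = 1.84

1.84


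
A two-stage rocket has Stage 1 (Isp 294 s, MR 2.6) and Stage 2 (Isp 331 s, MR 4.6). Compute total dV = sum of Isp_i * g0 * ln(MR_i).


dV1 = 294 * 9.81 * ln(2.6) = 2755.8 m/s
dV2 = 331 * 9.81 * ln(4.6) = 4955.3 m/s
Total dV = 2755.8 + 4955.3 = 7711.1 m/s ~ 7711 m/s

7711 m/s


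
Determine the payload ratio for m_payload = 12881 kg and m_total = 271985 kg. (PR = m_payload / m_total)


PR = 12881 / 271985 = 0.0474

0.0474


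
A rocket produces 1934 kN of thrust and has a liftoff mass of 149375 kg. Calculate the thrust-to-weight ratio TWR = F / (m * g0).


TWR = 1934000 / (149375 * 9.81) = 1.32

1.32


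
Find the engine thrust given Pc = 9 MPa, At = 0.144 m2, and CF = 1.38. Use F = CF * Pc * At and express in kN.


F = 1.38 * 9e6 * 0.144 = 1.7885e+06 N = 1788.5 kN

1788.5 kN


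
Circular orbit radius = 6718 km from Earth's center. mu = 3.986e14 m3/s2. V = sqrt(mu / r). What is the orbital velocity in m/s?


V = sqrt(3.986e14 / 6718000) = 7703 m/s

7703 m/s


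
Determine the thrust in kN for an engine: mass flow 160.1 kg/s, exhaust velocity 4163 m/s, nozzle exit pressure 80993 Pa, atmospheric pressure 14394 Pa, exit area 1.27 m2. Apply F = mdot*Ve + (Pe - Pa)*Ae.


F = 160.1 * 4163 + (80993 - 14394) * 1.27 = 751077.0 N = 751.1 kN

751.1 kN


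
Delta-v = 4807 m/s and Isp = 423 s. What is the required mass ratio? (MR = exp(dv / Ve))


Ve = 423 * 9.81 = 4149.63 m/s
MR = exp(4807 / 4149.63) = 3.185

3.185


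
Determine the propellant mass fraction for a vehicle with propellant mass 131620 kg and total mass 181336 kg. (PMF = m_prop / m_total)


PMF = 131620 / 181336 = 0.726

0.726


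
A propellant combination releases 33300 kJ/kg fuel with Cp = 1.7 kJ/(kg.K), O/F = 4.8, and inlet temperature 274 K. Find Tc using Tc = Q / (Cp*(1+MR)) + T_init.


Tc = 33300 / (1.7 * (1 + 4.8)) + 274 = 3651 K

3651 K


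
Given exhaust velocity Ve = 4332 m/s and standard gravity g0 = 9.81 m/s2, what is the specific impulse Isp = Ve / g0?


Isp = Ve / g0 = 4332 / 9.81 = 441.6 s

441.6 s


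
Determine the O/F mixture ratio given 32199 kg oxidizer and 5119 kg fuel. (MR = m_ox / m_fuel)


MR = 32199 / 5119 = 6.29

6.29


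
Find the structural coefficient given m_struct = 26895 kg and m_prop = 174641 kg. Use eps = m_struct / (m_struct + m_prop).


eps = 26895 / (26895 + 174641) = 0.1335

0.1335


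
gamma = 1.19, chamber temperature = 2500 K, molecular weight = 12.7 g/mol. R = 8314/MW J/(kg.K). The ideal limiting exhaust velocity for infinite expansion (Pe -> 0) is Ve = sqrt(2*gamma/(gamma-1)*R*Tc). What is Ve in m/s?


R = 8314 / 12.7 = 654.65 J/(kg.K)
Ve = sqrt(2 * 1.19 / (1.19 - 1) * 654.65 * 2500) = 4528 m/s

4528 m/s


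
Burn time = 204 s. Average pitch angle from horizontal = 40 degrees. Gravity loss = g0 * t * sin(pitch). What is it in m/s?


GL = 9.81 * 204 * sin(40 deg) = 1286 m/s

1286 m/s


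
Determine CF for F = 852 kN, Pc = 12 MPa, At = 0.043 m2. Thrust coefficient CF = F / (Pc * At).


CF = 852000 / (12e6 * 0.043) = 1.65

1.65


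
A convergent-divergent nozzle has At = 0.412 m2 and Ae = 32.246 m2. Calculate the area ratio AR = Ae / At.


AR = 32.246 / 0.412 = 78.3

78.3


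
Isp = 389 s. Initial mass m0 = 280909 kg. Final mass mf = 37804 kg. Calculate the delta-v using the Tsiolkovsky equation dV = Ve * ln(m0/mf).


Ve = 389 * 9.81 = 3816.09 m/s
dV = 3816.09 * ln(280909/37804) = 7654 m/s

7654 m/s


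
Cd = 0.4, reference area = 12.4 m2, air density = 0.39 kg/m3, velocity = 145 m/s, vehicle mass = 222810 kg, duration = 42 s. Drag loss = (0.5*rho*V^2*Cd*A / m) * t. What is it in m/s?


D = 0.5 * 0.39 * 145^2 * 0.4 * 12.4 = 20335.38 N
a = 20335.38 / 222810 = 0.0913 m/s2
dV = 0.0913 * 42 = 3.8 m/s

3.8 m/s


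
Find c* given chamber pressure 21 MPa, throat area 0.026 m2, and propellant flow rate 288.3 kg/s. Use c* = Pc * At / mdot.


c* = 21e6 * 0.026 / 288.3 = 1894 m/s

1894 m/s


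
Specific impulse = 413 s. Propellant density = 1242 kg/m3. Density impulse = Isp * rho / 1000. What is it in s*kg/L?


rho*Isp = 413 * 1242 / 1000 = 513 s*kg/L

513 s*kg/L


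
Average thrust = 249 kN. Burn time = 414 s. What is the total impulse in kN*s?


It = 249 * 414 = 103086 kN*s

103086 kN*s


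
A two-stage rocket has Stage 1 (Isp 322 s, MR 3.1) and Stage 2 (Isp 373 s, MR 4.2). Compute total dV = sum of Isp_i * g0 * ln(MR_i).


dV1 = 322 * 9.81 * ln(3.1) = 3573.9 m/s
dV2 = 373 * 9.81 * ln(4.2) = 5251.2 m/s
Total dV = 3573.9 + 5251.2 = 8825.1 m/s ~ 8825 m/s

8825 m/s


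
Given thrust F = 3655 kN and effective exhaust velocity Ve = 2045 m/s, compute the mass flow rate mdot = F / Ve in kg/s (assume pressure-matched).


mdot = F / Ve = 3655000 / 2045 = 1787.3 kg/s

1787.3 kg/s


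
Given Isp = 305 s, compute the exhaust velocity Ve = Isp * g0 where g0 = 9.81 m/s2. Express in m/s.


Ve = Isp * g0 = 305 * 9.81 = 2992.1 m/s

2992.1 m/s


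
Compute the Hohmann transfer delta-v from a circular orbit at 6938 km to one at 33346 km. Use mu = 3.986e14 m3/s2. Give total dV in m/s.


V1 = sqrt(mu/r1) = 7579.69 m/s
dV1 = V1*(sqrt(2*r2/(r1+r2)) - 1) = 2172.95 m/s
V2 = sqrt(mu/r2) = 3457.38 m/s
dV2 = V2*(1 - sqrt(2*r1/(r1+r2))) = 1428.23 m/s
Total dV = 3601 m/s

3601 m/s


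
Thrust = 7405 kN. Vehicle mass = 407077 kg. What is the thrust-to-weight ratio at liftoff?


TWR = 7405000 / (407077 * 9.81) = 1.85

1.85


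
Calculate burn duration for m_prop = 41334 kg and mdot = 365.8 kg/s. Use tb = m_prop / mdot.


tb = 41334 / 365.8 = 113.0 s

113.0 s


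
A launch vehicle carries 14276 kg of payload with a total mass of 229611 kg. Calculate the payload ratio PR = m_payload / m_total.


PR = 14276 / 229611 = 0.0622

0.0622


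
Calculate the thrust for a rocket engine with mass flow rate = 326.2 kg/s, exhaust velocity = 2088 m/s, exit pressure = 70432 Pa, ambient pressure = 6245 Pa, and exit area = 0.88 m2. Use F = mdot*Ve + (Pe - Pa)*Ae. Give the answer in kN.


F = 326.2 * 2088 + (70432 - 6245) * 0.88 = 737590.0 N = 737.6 kN

737.6 kN


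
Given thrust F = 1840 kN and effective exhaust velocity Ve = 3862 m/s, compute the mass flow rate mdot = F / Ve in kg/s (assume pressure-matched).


mdot = F / Ve = 1840000 / 3862 = 476.4 kg/s

476.4 kg/s


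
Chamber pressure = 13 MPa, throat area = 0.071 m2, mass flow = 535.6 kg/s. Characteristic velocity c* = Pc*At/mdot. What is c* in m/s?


c* = 13e6 * 0.071 / 535.6 = 1723 m/s

1723 m/s


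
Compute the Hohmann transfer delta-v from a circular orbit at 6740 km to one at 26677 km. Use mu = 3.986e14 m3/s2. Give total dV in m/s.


V1 = sqrt(mu/r1) = 7690.22 m/s
dV1 = V1*(sqrt(2*r2/(r1+r2)) - 1) = 2026.92 m/s
V2 = sqrt(mu/r2) = 3865.45 m/s
dV2 = V2*(1 - sqrt(2*r1/(r1+r2))) = 1410.4 m/s
Total dV = 3437 m/s

3437 m/s


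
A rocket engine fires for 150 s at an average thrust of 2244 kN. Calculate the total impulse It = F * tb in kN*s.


It = 2244 * 150 = 336600 kN*s

336600 kN*s


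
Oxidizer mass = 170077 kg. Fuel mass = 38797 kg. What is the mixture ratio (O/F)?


MR = 170077 / 38797 = 4.38

4.38


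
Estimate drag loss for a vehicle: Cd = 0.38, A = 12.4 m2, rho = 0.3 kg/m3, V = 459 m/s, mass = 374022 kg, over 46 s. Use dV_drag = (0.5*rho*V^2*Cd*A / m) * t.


D = 0.5 * 0.3 * 459^2 * 0.38 * 12.4 = 148909.33 N
a = 148909.33 / 374022 = 0.3981 m/s2
dV = 0.3981 * 46 = 18.3 m/s

18.3 m/s


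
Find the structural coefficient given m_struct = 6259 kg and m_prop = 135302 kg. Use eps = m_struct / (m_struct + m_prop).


eps = 6259 / (6259 + 135302) = 0.0442

0.0442


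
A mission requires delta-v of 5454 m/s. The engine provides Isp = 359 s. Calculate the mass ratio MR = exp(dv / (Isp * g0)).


Ve = 359 * 9.81 = 3521.79 m/s
MR = exp(5454 / 3521.79) = 4.705

4.705


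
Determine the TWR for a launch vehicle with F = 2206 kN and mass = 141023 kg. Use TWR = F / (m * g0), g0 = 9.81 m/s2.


TWR = 2206000 / (141023 * 9.81) = 1.59

1.59


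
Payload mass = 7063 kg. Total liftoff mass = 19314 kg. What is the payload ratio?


PR = 7063 / 19314 = 0.3657

0.3657


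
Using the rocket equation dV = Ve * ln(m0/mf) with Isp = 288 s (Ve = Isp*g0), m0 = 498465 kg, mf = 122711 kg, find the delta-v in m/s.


Ve = 288 * 9.81 = 2825.28 m/s
dV = 2825.28 * ln(498465/122711) = 3960 m/s

3960 m/s


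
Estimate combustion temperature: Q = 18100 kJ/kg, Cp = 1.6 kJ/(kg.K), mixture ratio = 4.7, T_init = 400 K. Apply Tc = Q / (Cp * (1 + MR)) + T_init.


Tc = 18100 / (1.6 * (1 + 4.7)) + 400 = 2385 K

2385 K


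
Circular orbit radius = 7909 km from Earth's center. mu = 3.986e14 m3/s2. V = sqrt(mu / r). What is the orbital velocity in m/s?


V = sqrt(3.986e14 / 7909000) = 7099 m/s

7099 m/s


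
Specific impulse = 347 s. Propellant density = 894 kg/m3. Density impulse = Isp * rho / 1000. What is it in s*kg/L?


rho*Isp = 347 * 894 / 1000 = 310 s*kg/L

310 s*kg/L


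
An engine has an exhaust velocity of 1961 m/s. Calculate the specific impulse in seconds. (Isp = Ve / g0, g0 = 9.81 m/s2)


Isp = Ve / g0 = 1961 / 9.81 = 199.9 s

199.9 s


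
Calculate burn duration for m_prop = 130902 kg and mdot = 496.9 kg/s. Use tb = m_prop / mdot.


tb = 130902 / 496.9 = 263.4 s

263.4 s


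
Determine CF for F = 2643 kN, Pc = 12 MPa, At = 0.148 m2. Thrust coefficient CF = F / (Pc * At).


CF = 2643000 / (12e6 * 0.148) = 1.49

1.49


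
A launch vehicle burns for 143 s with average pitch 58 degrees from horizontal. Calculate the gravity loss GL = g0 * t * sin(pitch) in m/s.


GL = 9.81 * 143 * sin(58 deg) = 1190 m/s

1190 m/s


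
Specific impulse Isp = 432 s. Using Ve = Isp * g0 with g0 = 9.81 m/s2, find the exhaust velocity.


Ve = Isp * g0 = 432 * 9.81 = 4237.9 m/s

4237.9 m/s


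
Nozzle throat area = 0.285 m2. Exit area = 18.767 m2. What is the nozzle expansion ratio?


AR = 18.767 / 0.285 = 65.8

65.8


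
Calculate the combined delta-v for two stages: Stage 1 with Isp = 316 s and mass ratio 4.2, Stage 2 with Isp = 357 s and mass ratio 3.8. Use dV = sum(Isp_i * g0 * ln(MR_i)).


dV1 = 316 * 9.81 * ln(4.2) = 4448.7 m/s
dV2 = 357 * 9.81 * ln(3.8) = 4675.4 m/s
Total dV = 4448.7 + 4675.4 = 9124.1 m/s ~ 9124 m/s

9124 m/s


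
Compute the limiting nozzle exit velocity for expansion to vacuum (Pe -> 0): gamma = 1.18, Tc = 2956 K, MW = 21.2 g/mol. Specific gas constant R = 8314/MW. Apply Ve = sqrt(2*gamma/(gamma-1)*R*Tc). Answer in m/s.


R = 8314 / 21.2 = 392.17 J/(kg.K)
Ve = sqrt(2 * 1.18 / (1.18 - 1) * 392.17 * 2956) = 3899 m/s

3899 m/s


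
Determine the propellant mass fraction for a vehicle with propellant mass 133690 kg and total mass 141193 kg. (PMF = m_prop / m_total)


PMF = 133690 / 141193 = 0.947

0.947


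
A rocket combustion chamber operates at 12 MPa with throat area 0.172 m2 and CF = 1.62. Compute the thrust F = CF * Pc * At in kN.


F = 1.62 * 12e6 * 0.172 = 3.3437e+06 N = 3343.7 kN

3343.7 kN


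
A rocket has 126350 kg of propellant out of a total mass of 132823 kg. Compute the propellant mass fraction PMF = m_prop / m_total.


PMF = 126350 / 132823 = 0.951

0.951


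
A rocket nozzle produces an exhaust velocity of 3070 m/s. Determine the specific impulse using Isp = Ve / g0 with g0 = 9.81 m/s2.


Isp = Ve / g0 = 3070 / 9.81 = 312.9 s

312.9 s


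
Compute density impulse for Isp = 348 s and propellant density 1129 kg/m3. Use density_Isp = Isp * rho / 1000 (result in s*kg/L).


rho*Isp = 348 * 1129 / 1000 = 393 s*kg/L

393 s*kg/L


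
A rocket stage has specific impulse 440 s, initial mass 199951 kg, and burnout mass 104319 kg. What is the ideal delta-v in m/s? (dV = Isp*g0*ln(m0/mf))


Ve = 440 * 9.81 = 4316.4 m/s
dV = 4316.4 * ln(199951/104319) = 2808 m/s

2808 m/s


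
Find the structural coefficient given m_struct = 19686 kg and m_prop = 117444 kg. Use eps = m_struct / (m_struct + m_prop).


eps = 19686 / (19686 + 117444) = 0.1436

0.1436


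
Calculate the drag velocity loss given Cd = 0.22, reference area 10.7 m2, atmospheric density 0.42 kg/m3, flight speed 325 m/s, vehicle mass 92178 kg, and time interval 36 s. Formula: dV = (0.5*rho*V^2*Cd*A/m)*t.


D = 0.5 * 0.42 * 325^2 * 0.22 * 10.7 = 52214.66 N
a = 52214.66 / 92178 = 0.5665 m/s2
dV = 0.5665 * 36 = 20.4 m/s

20.4 m/s


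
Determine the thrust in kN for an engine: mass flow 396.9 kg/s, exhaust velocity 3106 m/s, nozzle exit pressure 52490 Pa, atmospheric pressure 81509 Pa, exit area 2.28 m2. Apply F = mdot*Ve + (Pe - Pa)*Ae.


F = 396.9 * 3106 + (52490 - 81509) * 2.28 = 1.1666e+06 N = 1166.6 kN

1166.6 kN


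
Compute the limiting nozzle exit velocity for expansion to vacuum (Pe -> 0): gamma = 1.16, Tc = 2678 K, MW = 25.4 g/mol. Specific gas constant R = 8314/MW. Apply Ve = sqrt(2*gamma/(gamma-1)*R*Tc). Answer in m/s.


R = 8314 / 25.4 = 327.32 J/(kg.K)
Ve = sqrt(2 * 1.16 / (1.16 - 1) * 327.32 * 2678) = 3565 m/s

3565 m/s


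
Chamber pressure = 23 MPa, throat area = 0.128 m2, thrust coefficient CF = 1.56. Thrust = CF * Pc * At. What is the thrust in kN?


F = 1.56 * 23e6 * 0.128 = 4.5926e+06 N = 4592.6 kN

4592.6 kN


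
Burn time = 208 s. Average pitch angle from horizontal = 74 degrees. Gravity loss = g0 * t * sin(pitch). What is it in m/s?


GL = 9.81 * 208 * sin(74 deg) = 1961 m/s

1961 m/s


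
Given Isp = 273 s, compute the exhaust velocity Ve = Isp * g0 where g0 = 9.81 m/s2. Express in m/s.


Ve = Isp * g0 = 273 * 9.81 = 2678.1 m/s

2678.1 m/s


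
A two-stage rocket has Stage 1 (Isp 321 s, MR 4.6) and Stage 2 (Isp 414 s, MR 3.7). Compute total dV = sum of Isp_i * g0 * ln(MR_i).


dV1 = 321 * 9.81 * ln(4.6) = 4805.6 m/s
dV2 = 414 * 9.81 * ln(3.7) = 5313.6 m/s
Total dV = 4805.6 + 5313.6 = 10119.2 m/s ~ 10119 m/s

10119 m/s


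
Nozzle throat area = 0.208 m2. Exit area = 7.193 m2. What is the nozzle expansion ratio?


AR = 7.193 / 0.208 = 34.6

34.6


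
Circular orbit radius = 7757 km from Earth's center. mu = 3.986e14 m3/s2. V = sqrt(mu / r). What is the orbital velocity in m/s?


V = sqrt(3.986e14 / 7757000) = 7168 m/s

7168 m/s


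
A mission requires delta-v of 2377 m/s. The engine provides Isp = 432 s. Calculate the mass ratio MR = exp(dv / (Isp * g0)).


Ve = 432 * 9.81 = 4237.92 m/s
MR = exp(2377 / 4237.92) = 1.752

1.752


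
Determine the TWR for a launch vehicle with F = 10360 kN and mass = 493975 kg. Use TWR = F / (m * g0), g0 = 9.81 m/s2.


TWR = 10360000 / (493975 * 9.81) = 2.14

2.14


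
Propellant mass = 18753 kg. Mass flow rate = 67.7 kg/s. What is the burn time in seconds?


tb = 18753 / 67.7 = 277.0 s

277.0 s


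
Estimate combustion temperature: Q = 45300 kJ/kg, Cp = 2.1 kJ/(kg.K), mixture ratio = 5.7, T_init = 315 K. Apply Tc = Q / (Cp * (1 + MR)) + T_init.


Tc = 45300 / (2.1 * (1 + 5.7)) + 315 = 3535 K

3535 K


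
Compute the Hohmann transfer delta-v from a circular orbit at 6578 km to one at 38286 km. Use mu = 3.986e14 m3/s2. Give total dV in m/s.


V1 = sqrt(mu/r1) = 7784.34 m/s
dV1 = V1*(sqrt(2*r2/(r1+r2)) - 1) = 2385.35 m/s
V2 = sqrt(mu/r2) = 3226.63 m/s
dV2 = V2*(1 - sqrt(2*r1/(r1+r2))) = 1479.35 m/s
Total dV = 3865 m/s

3865 m/s


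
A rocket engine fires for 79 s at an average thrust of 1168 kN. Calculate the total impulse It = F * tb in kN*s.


It = 1168 * 79 = 92272 kN*s

92272 kN*s


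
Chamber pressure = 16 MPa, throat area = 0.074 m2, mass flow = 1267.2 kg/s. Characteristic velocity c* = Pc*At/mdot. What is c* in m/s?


c* = 16e6 * 0.074 / 1267.2 = 934 m/s

934 m/s


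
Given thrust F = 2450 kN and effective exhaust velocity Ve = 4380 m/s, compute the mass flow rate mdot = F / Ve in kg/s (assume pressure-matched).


mdot = F / Ve = 2450000 / 4380 = 559.4 kg/s

559.4 kg/s


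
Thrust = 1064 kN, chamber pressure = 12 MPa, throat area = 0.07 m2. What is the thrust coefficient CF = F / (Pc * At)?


CF = 1064000 / (12e6 * 0.07) = 1.27

1.27


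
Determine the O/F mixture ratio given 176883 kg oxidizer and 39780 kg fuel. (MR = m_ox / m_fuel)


MR = 176883 / 39780 = 4.45

4.45


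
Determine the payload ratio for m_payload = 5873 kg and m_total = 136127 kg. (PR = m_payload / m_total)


PR = 5873 / 136127 = 0.0431

0.0431


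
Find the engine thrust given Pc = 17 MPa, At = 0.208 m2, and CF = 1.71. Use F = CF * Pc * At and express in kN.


F = 1.71 * 17e6 * 0.208 = 6.0466e+06 N = 6046.6 kN

6046.6 kN


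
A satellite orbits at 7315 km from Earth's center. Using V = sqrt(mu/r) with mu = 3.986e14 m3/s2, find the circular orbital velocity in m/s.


V = sqrt(3.986e14 / 7315000) = 7382 m/s

7382 m/s


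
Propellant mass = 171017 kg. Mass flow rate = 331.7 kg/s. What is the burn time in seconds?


tb = 171017 / 331.7 = 515.6 s

515.6 s


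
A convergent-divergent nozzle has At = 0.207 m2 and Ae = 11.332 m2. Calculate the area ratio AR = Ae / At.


AR = 11.332 / 0.207 = 54.7

54.7


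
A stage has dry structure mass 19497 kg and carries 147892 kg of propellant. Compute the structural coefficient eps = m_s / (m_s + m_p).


eps = 19497 / (19497 + 147892) = 0.1165

0.1165


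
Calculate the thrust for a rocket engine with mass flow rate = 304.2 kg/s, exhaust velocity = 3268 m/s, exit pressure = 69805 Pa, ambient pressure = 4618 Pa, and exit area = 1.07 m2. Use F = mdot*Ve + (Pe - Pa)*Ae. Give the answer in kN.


F = 304.2 * 3268 + (69805 - 4618) * 1.07 = 1.0639e+06 N = 1063.9 kN

1063.9 kN


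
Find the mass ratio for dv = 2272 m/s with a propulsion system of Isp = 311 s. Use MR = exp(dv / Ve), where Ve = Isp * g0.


Ve = 311 * 9.81 = 3050.91 m/s
MR = exp(2272 / 3050.91) = 2.106

2.106


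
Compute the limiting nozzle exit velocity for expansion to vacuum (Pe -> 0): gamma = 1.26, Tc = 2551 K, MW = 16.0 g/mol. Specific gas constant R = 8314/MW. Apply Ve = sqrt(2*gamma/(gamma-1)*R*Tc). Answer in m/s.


R = 8314 / 16.0 = 519.62 J/(kg.K)
Ve = sqrt(2 * 1.26 / (1.26 - 1) * 519.62 * 2551) = 3584 m/s

3584 m/s


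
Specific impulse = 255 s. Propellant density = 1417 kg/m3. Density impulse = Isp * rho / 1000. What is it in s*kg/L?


rho*Isp = 255 * 1417 / 1000 = 361 s*kg/L

361 s*kg/L


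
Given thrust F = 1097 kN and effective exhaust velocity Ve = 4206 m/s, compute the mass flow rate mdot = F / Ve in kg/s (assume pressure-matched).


mdot = F / Ve = 1097000 / 4206 = 260.8 kg/s

260.8 kg/s


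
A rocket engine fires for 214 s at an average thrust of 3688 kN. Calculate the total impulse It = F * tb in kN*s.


It = 3688 * 214 = 789232 kN*s

789232 kN*s


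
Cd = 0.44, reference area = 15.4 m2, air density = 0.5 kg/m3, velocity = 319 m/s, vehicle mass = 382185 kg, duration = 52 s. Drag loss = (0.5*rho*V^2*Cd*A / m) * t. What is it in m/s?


D = 0.5 * 0.5 * 319^2 * 0.44 * 15.4 = 172383.13 N
a = 172383.13 / 382185 = 0.451 m/s2
dV = 0.451 * 52 = 23.5 m/s

23.5 m/s


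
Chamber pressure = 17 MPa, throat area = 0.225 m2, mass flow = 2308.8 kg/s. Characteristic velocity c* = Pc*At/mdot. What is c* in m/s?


c* = 17e6 * 0.225 / 2308.8 = 1657 m/s

1657 m/s


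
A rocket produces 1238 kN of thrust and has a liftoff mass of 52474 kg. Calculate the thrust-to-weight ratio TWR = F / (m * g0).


TWR = 1238000 / (52474 * 9.81) = 2.4

2.4


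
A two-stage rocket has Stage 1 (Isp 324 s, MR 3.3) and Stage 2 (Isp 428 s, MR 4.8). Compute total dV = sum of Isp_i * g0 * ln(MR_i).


dV1 = 324 * 9.81 * ln(3.3) = 3794.8 m/s
dV2 = 428 * 9.81 * ln(4.8) = 6586.1 m/s
Total dV = 3794.8 + 6586.1 = 10380.9 m/s ~ 10381 m/s

10381 m/s


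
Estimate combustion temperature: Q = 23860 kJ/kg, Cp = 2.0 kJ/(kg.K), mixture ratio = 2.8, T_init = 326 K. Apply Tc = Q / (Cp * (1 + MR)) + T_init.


Tc = 23860 / (2.0 * (1 + 2.8)) + 326 = 3465 K

3465 K


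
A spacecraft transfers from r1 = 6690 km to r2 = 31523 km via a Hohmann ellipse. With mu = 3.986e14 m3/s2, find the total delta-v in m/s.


V1 = sqrt(mu/r1) = 7718.9 m/s
dV1 = V1*(sqrt(2*r2/(r1+r2)) - 1) = 2195.78 m/s
V2 = sqrt(mu/r2) = 3555.94 m/s
dV2 = V2*(1 - sqrt(2*r1/(r1+r2))) = 1451.79 m/s
Total dV = 3648 m/s

3648 m/s


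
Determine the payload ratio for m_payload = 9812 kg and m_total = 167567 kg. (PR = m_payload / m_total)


PR = 9812 / 167567 = 0.0586

0.0586


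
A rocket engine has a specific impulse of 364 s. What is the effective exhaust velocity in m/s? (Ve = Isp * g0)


Ve = Isp * g0 = 364 * 9.81 = 3570.8 m/s

3570.8 m/s


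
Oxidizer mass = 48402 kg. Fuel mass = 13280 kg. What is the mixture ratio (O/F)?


MR = 48402 / 13280 = 3.64

3.64


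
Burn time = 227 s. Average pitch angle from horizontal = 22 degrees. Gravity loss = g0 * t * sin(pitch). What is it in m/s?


GL = 9.81 * 227 * sin(22 deg) = 834 m/s

834 m/s


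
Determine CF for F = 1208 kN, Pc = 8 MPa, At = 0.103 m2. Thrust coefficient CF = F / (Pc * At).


CF = 1208000 / (8e6 * 0.103) = 1.47

1.47


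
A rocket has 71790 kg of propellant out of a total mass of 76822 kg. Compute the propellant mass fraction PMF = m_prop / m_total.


PMF = 71790 / 76822 = 0.934

0.934


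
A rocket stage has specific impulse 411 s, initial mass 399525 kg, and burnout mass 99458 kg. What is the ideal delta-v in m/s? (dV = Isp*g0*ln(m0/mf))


Ve = 411 * 9.81 = 4031.91 m/s
dV = 4031.91 * ln(399525/99458) = 5607 m/s

5607 m/s


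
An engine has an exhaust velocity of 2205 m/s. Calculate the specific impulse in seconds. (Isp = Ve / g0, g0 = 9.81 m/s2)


Isp = Ve / g0 = 2205 / 9.81 = 224.8 s

224.8 s


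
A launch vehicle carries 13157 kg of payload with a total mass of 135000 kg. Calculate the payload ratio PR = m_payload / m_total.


PR = 13157 / 135000 = 0.0975

0.0975


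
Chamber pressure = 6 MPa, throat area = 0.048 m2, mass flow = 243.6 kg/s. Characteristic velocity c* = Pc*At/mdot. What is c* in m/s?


c* = 6e6 * 0.048 / 243.6 = 1182 m/s

1182 m/s


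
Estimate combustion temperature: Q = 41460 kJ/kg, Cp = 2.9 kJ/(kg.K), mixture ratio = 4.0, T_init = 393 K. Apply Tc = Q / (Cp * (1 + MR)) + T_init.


Tc = 41460 / (2.9 * (1 + 4.0)) + 393 = 3252 K

3252 K


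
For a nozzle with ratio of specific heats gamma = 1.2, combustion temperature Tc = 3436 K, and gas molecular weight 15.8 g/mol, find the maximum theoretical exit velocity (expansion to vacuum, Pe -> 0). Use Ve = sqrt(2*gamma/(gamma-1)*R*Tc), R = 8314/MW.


R = 8314 / 15.8 = 526.2 J/(kg.K)
Ve = sqrt(2 * 1.2 / (1.2 - 1) * 526.2 * 3436) = 4658 m/s

4658 m/s


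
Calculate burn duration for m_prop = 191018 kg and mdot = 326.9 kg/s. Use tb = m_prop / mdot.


tb = 191018 / 326.9 = 584.3 s

584.3 s


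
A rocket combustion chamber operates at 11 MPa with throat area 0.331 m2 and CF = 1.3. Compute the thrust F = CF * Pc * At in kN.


F = 1.3 * 11e6 * 0.331 = 4.7333e+06 N = 4733.3 kN

4733.3 kN


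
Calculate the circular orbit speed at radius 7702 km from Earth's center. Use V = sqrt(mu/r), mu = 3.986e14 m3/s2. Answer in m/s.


V = sqrt(3.986e14 / 7702000) = 7194 m/s

7194 m/s


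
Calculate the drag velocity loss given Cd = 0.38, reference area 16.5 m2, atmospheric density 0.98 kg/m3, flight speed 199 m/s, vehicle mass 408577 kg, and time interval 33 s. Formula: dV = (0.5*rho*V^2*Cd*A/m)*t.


D = 0.5 * 0.98 * 199^2 * 0.38 * 16.5 = 121666.15 N
a = 121666.15 / 408577 = 0.2978 m/s2
dV = 0.2978 * 33 = 9.8 m/s

9.8 m/s


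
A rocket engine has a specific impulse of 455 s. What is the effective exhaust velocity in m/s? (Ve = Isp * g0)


Ve = Isp * g0 = 455 * 9.81 = 4463.6 m/s

4463.6 m/s


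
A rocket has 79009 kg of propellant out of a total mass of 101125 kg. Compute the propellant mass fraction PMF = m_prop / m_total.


PMF = 79009 / 101125 = 0.781

0.781


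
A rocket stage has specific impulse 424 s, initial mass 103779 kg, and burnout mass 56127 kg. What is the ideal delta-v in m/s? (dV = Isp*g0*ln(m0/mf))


Ve = 424 * 9.81 = 4159.44 m/s
dV = 4159.44 * ln(103779/56127) = 2557 m/s

2557 m/s


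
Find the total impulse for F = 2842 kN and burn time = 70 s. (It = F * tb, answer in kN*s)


It = 2842 * 70 = 198940 kN*s

198940 kN*s


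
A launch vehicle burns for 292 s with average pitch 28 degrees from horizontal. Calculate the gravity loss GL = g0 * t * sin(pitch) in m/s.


GL = 9.81 * 292 * sin(28 deg) = 1345 m/s

1345 m/s


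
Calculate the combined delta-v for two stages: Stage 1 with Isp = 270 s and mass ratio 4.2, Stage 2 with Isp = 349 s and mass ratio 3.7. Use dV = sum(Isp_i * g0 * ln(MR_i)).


dV1 = 270 * 9.81 * ln(4.2) = 3801.1 m/s
dV2 = 349 * 9.81 * ln(3.7) = 4479.3 m/s
Total dV = 3801.1 + 4479.3 = 8280.4 m/s ~ 8280 m/s

8280 m/s


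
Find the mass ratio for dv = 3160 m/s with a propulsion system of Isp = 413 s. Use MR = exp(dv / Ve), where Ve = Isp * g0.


Ve = 413 * 9.81 = 4051.53 m/s
MR = exp(3160 / 4051.53) = 2.181

2.181


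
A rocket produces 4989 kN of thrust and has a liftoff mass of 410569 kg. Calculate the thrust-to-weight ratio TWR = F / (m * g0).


TWR = 4989000 / (410569 * 9.81) = 1.24

1.24


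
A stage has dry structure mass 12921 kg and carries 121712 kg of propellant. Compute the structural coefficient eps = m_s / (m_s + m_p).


eps = 12921 / (12921 + 121712) = 0.096

0.096


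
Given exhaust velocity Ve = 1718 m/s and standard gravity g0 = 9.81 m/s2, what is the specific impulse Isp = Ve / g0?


Isp = Ve / g0 = 1718 / 9.81 = 175.1 s

175.1 s


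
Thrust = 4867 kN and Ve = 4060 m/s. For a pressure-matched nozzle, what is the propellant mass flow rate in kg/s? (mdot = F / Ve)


mdot = F / Ve = 4867000 / 4060 = 1198.8 kg/s

1198.8 kg/s


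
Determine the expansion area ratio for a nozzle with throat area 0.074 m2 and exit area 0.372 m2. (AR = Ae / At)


AR = 0.372 / 0.074 = 5.0

5.0


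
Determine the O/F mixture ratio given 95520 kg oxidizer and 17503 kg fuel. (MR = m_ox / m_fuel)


MR = 95520 / 17503 = 5.46

5.46


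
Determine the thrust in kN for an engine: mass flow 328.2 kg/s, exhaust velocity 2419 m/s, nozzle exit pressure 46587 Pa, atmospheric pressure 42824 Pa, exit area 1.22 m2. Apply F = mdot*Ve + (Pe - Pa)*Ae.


F = 328.2 * 2419 + (46587 - 42824) * 1.22 = 798507.0 N = 798.5 kN

798.5 kN


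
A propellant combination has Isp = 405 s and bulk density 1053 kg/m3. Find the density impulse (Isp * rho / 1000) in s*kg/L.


rho*Isp = 405 * 1053 / 1000 = 426 s*kg/L

426 s*kg/L


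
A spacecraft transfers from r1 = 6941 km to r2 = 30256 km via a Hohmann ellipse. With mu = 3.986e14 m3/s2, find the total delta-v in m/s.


V1 = sqrt(mu/r1) = 7578.05 m/s
dV1 = V1*(sqrt(2*r2/(r1+r2)) - 1) = 2087.45 m/s
V2 = sqrt(mu/r2) = 3629.63 m/s
dV2 = V2*(1 - sqrt(2*r1/(r1+r2))) = 1412.28 m/s
Total dV = 3500 m/s

3500 m/s


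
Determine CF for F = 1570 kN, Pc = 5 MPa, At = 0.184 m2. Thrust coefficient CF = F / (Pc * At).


CF = 1570000 / (5e6 * 0.184) = 1.71

1.71


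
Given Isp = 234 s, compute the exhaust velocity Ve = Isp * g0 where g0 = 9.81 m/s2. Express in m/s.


Ve = Isp * g0 = 234 * 9.81 = 2295.5 m/s

2295.5 m/s


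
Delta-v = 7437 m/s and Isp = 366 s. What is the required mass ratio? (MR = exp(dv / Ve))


Ve = 366 * 9.81 = 3590.46 m/s
MR = exp(7437 / 3590.46) = 7.935

7.935


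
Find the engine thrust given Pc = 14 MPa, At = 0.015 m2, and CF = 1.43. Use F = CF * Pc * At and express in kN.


F = 1.43 * 14e6 * 0.015 = 300300.0 N = 300.3 kN

300.3 kN


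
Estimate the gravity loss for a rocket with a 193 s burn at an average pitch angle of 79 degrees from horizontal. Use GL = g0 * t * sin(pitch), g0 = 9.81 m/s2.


GL = 9.81 * 193 * sin(79 deg) = 1859 m/s

1859 m/s


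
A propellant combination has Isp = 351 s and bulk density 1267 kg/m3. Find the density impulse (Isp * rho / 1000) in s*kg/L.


rho*Isp = 351 * 1267 / 1000 = 445 s*kg/L

445 s*kg/L


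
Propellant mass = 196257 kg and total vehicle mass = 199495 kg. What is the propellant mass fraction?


PMF = 196257 / 199495 = 0.984

0.984


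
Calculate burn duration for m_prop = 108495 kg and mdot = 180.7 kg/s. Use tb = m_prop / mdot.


tb = 108495 / 180.7 = 600.4 s

600.4 s


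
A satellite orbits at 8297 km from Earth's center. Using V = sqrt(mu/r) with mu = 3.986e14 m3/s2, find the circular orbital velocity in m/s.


V = sqrt(3.986e14 / 8297000) = 6931 m/s

6931 m/s


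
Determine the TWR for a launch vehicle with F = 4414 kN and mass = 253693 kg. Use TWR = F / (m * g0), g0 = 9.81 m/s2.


TWR = 4414000 / (253693 * 9.81) = 1.77

1.77


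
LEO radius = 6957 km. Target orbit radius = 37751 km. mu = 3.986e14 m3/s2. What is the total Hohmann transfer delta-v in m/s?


V1 = sqrt(mu/r1) = 7569.33 m/s
dV1 = V1*(sqrt(2*r2/(r1+r2)) - 1) = 2267.25 m/s
V2 = sqrt(mu/r2) = 3249.41 m/s
dV2 = V2*(1 - sqrt(2*r1/(r1+r2))) = 1436.66 m/s
Total dV = 3704 m/s

3704 m/s


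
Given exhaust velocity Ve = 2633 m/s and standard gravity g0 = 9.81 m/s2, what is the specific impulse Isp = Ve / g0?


Isp = Ve / g0 = 2633 / 9.81 = 268.4 s

268.4 s


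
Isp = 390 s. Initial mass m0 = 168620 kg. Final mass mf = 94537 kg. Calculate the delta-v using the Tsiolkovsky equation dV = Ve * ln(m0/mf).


Ve = 390 * 9.81 = 3825.9 m/s
dV = 3825.9 * ln(168620/94537) = 2214 m/s

2214 m/s


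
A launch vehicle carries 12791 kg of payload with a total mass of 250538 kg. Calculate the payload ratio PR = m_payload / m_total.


PR = 12791 / 250538 = 0.0511

0.0511


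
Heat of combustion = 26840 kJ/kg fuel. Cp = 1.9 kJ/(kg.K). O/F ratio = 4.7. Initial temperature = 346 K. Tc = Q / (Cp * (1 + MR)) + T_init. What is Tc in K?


Tc = 26840 / (1.9 * (1 + 4.7)) + 346 = 2824 K

2824 K


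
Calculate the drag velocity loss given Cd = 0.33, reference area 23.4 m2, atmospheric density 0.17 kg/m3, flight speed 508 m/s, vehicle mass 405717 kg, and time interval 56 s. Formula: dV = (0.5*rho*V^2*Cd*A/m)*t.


D = 0.5 * 0.17 * 508^2 * 0.33 * 23.4 = 169385.47 N
a = 169385.47 / 405717 = 0.4175 m/s2
dV = 0.4175 * 56 = 23.4 m/s

23.4 m/s


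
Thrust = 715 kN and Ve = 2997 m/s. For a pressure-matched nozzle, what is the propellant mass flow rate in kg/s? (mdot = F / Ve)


mdot = F / Ve = 715000 / 2997 = 238.6 kg/s

238.6 kg/s


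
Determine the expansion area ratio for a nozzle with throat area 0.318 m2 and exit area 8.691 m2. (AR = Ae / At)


AR = 8.691 / 0.318 = 27.3

27.3


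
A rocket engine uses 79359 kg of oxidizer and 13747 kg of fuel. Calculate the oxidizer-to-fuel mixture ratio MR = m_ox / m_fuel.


MR = 79359 / 13747 = 5.77

5.77


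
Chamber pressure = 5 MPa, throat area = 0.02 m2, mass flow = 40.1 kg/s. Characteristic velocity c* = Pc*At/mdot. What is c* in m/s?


c* = 5e6 * 0.02 / 40.1 = 2494 m/s

2494 m/s


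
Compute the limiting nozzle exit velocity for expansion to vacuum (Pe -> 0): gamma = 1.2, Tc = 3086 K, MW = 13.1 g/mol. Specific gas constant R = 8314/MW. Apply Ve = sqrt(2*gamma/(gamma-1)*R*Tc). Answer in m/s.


R = 8314 / 13.1 = 634.66 J/(kg.K)
Ve = sqrt(2 * 1.2 / (1.2 - 1) * 634.66 * 3086) = 4848 m/s

4848 m/s


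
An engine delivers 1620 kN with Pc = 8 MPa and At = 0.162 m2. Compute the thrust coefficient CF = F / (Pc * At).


CF = 1620000 / (8e6 * 0.162) = 1.25

1.25


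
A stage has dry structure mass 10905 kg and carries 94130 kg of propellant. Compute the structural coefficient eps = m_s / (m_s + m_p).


eps = 10905 / (10905 + 94130) = 0.1038

0.1038


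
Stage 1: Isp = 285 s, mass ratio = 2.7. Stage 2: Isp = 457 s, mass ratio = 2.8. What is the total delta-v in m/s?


dV1 = 285 * 9.81 * ln(2.7) = 2777.0 m/s
dV2 = 457 * 9.81 * ln(2.8) = 4616.0 m/s
Total dV = 2777.0 + 4616.0 = 7393.0 m/s ~ 7393 m/s

7393 m/s


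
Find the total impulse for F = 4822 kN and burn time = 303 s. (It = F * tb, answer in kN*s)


It = 4822 * 303 = 1461066 kN*s

1461066 kN*s


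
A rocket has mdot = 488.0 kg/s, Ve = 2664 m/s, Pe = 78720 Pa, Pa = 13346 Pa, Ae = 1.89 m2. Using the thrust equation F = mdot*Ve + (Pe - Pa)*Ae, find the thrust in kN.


F = 488.0 * 2664 + (78720 - 13346) * 1.89 = 1.4236e+06 N = 1423.6 kN

1423.6 kN


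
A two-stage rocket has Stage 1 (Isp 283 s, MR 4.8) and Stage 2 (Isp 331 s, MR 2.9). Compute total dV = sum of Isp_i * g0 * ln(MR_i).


dV1 = 283 * 9.81 * ln(4.8) = 4354.8 m/s
dV2 = 331 * 9.81 * ln(2.9) = 3457.2 m/s
Total dV = 4354.8 + 3457.2 = 7812.0 m/s ~ 7812 m/s

7812 m/s


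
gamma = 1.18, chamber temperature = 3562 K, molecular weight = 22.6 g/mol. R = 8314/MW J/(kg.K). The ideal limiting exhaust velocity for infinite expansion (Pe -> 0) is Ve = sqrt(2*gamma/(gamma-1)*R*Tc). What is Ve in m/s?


R = 8314 / 22.6 = 367.88 J/(kg.K)
Ve = sqrt(2 * 1.18 / (1.18 - 1) * 367.88 * 3562) = 4145 m/s

4145 m/s


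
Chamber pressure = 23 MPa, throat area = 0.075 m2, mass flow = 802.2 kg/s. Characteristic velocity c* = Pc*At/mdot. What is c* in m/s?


c* = 23e6 * 0.075 / 802.2 = 2150 m/s

2150 m/s


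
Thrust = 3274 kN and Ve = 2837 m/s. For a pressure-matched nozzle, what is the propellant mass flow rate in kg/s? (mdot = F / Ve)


mdot = F / Ve = 3274000 / 2837 = 1154.0 kg/s

1154.0 kg/s


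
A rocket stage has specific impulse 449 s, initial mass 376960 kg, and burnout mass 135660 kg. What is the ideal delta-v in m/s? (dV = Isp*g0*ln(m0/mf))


Ve = 449 * 9.81 = 4404.69 m/s
dV = 4404.69 * ln(376960/135660) = 4502 m/s

4502 m/s


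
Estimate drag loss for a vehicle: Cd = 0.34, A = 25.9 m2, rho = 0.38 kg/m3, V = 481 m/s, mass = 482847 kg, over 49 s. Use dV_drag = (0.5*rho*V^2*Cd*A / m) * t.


D = 0.5 * 0.38 * 481^2 * 0.34 * 25.9 = 387099.34 N
a = 387099.34 / 482847 = 0.8017 m/s2
dV = 0.8017 * 49 = 39.3 m/s

39.3 m/s


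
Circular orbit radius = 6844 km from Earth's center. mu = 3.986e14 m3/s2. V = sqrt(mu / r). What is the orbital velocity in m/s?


V = sqrt(3.986e14 / 6844000) = 7632 m/s

7632 m/s


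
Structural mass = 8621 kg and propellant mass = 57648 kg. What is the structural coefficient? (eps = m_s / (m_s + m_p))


eps = 8621 / (8621 + 57648) = 0.1301

0.1301


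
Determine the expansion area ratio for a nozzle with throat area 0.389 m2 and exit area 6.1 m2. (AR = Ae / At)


AR = 6.1 / 0.389 = 15.7

15.7


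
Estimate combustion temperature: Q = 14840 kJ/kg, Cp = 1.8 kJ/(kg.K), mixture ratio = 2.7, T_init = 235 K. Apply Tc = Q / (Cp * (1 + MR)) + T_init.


Tc = 14840 / (1.8 * (1 + 2.7)) + 235 = 2463 K

2463 K


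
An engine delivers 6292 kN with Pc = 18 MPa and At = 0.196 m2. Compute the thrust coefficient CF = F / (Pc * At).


CF = 6292000 / (18e6 * 0.196) = 1.78

1.78


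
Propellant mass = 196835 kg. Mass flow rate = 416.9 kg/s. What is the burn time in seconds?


tb = 196835 / 416.9 = 472.1 s

472.1 s


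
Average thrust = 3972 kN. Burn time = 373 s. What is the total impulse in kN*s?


It = 3972 * 373 = 1481556 kN*s

1481556 kN*s


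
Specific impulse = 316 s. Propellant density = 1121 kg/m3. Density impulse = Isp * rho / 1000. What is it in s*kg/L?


rho*Isp = 316 * 1121 / 1000 = 354 s*kg/L

354 s*kg/L
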